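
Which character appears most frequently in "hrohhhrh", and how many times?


Input: 'hrohhhrh'
Operation: tally each character
Counts: 'h':5, 'o':1, 'r':2
Maximum: 'h' appears 5 times


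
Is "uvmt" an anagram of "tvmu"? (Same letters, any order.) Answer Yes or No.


String 1: 'tvmu' -> sorted: 'mtuv'
String 2: 'uvmt' -> sorted: 'mtuv'
Compare sorted forms: 'mtuv' == 'mtuv'
Anagram: Yes


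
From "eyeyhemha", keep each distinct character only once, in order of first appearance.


Input: 'eyeyhemha'
Operation: keep first occurrence of each character
Scan: s[0]='e' new -> keep; s[1]='y' new -> keep; s[2]='e' seen -> skip; s[3]='y' seen -> skip; s[4]='h' new -> keep; s[5]='e' seen -> skip; s[6]='m' new -> keep; s[7]='h' seen -> skip; s[8]='a' new -> keep
Result: eyhma


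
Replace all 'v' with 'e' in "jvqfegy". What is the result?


Input string: 'jvqfegy'
Operation: replace 'v' with 'e'
Positions of 'v': 1
After replacement: jeqfegy


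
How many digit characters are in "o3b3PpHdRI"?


Input string: 'o3b3PpHdRI'
Operation: count digit characters (0-9)
Scan: 'o', '3'(digit), 'b', '3'(digit), 'P', 'p', 'H', 'd', 'R', 'I'
Digits found: 2
Result: 2


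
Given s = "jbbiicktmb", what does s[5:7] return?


Input string: 'jbbiicktmb'
Operation: slice [5:7]
Extract characters: s[5]='c', s[6]='k'
Result: ck


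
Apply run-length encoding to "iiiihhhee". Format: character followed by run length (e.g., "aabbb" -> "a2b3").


Input: 'iiiihhhee'
Operation: identify consecutive runs
Runs: 'iiii' -> i4, 'hhh' -> h3, 'ee' -> e2
Encoded: i4h3e2


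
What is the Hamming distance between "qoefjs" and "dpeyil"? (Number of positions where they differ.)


String 1: 'qoefjs'
String 2: 'dpeyil'
Compare each position: pos 0: 'q'!='d', pos 1: 'o'!='p', pos 2: 'e'=='e', pos 3: 'f'!='y', pos 4: 'j'!='i', pos 5: 's'!='l'
Differing positions: 5
Hamming distance: 5


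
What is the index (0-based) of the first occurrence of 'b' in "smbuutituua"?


Input string: 'smbuutituua'
Target: 'b'
Scanning left to right: s[0]='s', s[1]='m', s[2]='b'
First match at index: 2


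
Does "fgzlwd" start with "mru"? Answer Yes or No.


Input string: 'fgzlwd'
Prefix to check: 'mru'
First 3 characters of input: 'fgz'
Match: False
Result: No


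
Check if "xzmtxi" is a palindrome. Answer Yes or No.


Input string: 'xzmtxi'
Reversed: 'ixtmzx'
Compare pairs: s[0]='x' vs s[5]='i' (mismatch), s[1]='z' vs s[4]='x' (mismatch), s[2]='m' vs s[3]='t' (mismatch)
Palindrome: No


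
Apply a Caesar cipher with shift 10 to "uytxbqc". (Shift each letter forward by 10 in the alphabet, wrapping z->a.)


Input: 'uytxbqc', shift = 10
Operation: for each letter, (position + 10) mod 26
Mapping: 'u'(20+10=30, 30 mod 26=4)->'e', 'y'(24+10=34, 34 mod 26=8)->'i', 't'(19+10=29, 29 mod 26=3)->'d', 'x'(23+10=33, 33 mod 26=7)->'h', 'b'(1+10=11)->'l', 'q'(16+10=26, 26 mod 26=0)->'a', 'c'(2+10=12)->'m'
Result: eidhlam


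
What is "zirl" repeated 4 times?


Input string: 'zirl'
Operation: repeat 4 times
Concatenation: 'zirl' + 'zirl' + 'zirl' + 'zirl'
Result: zirlzirlzirlzirl


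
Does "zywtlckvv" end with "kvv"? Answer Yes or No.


Input string: 'zywtlckvv'
Suffix to check: 'kvv'
Last 3 characters of input: 'kvv'
Match: True
Result: Yes


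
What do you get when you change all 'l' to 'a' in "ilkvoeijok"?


Input string: 'ilkvoeijok'
Operation: replace 'l' with 'a'
Positions of 'l': 1
After replacement: iakvoeijok


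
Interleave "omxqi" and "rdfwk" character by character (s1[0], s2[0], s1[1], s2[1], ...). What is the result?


String 1: 'omxqi'
String 2: 'rdfwk'
Operation: alternate characters
Pairs: 'o'+'r', 'm'+'d', 'x'+'f', 'q'+'w', 'i'+'k'
Result: ormdxfqwik


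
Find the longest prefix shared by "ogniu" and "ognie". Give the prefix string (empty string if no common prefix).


String 1: 'ogniu'
String 2: 'ognie'
Compare position by position:
pos 0: 'o' vs 'o' match
pos 1: 'g' vs 'g' match
pos 2: 'n' vs 'n' match
pos 3: 'i' vs 'i' match
pos 4: 'u' vs 'e' differ -> stop
Longest common prefix: "ogni" (length 4)


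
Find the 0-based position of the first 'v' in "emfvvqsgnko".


Input string: 'emfvvqsgnko'
Target: 'v'
Scanning left to right: s[0]='e', s[1]='m', s[2]='f', s[3]='v'
First match at index: 3


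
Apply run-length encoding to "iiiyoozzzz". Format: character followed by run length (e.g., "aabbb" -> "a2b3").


Input: 'iiiyoozzzz'
Operation: identify consecutive runs
Runs: 'iii' -> i3, 'y' -> y1, 'oo' -> o2, 'zzzz' -> z4
Encoded: i3y1o2z4


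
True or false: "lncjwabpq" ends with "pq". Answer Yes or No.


Input string: 'lncjwabpq'
Suffix to check: 'pq'
Last 2 characters of input: 'pq'
Match: True
Result: Yes


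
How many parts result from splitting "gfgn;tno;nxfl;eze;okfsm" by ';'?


Input string: 'gfgn;tno;nxfl;eze;okfsm'
Delimiter: ';'
Split result: 'gfgn', 'tno', 'nxfl', 'eze', 'okfsm'
Number of parts: 5


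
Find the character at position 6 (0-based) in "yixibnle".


Input string: 'yixibnle'
Operation: get character at index 6
Index mapping: s[0]='y', s[1]='i', s[2]='x', s[3]='i', s[4]='b', s[5]='n', s[6]='l'
Result: 'l'


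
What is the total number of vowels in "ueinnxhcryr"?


Input string: 'ueinnxhcryr'
Operation: count vowels (a, e, i, o, u)
Scan: s[0]='u' (vowel), s[1]='e' (vowel), s[2]='i' (vowel), s[3]='n', s[4]='n', s[5]='x', s[6]='h', s[7]='c', s[8]='r', s[9]='y', s[10]='r'
Vowels found: 3
Result: 3


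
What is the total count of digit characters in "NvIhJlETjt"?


Input string: 'NvIhJlETjt'
Operation: count digit characters (0-9)
Scan: 'N', 'v', 'I', 'h', 'J', 'l', 'E', 'T', 'j', 't'
Digits found: 0
Result: 0


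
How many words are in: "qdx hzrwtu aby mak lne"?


Input string: 'qdx hzrwtu aby mak lne'
Operation: split by spaces
Words found: 'qdx', 'hzrwtu', 'aby', 'mak', 'lne'
Word count: 5


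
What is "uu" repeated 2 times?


Input string: 'uu'
Operation: repeat 2 times
Concatenation: 'uu' + 'uu'
Result: uuuu


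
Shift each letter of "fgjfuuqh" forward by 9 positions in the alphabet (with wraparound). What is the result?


Input: 'fgjfuuqh', shift = 9
Operation: for each letter, (position + 9) mod 26
Mapping: 'f'(5+9=14)->'o', 'g'(6+9=15)->'p', 'j'(9+9=18)->'s', 'f'(5+9=14)->'o', 'u'(20+9=29, 29 mod 26=3)->'d', 'u'(20+9=29, 29 mod 26=3)->'d', 'q'(16+9=25)->'z', 'h'(7+9=16)->'q'
Result: opsoddzq


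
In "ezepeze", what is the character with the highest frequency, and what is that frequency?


Input: 'ezepeze'
Operation: tally each character
Counts: 'e':4, 'p':1, 'z':2
Maximum: 'e' appears 4 times


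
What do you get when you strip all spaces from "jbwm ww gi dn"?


Input string: 'jbwm ww gi dn'
Operation: remove all spaces
Words: 'jbwm', 'ww', 'gi', 'dn'
Join without spaces: jbwmwwgidn


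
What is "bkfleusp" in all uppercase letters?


Input string: 'bkfleusp'
Operation: convert each letter to uppercase
Mapping: 'b'->'B', 'k'->'K', 'f'->'F', 'l'->'L', 'e'->'E', 'u'->'U', 's'->'S', 'p'->'P'
Result: BKFLEUSP


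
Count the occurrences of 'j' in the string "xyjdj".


Input string: 'xyjdj'
Target character: 'j'
Scan each position: s[2]='j', s[4]='j'
Matches found at indices: 2, 4
Total: 2


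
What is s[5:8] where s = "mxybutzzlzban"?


Input string: 'mxybutzzlzban'
Operation: slice [5:8]
Extract characters: s[5]='t', s[6]='z', s[7]='z'
Result: tzz


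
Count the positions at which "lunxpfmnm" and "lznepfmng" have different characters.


String 1: 'lunxpfmnm'
String 2: 'lznepfmng'
Compare each position: pos 0: 'l'=='l', pos 1: 'u'!='z', pos 2: 'n'=='n', pos 3: 'x'!='e', pos 4: 'p'=='p', pos 5: 'f'=='f', pos 6: 'm'=='m', pos 7: 'n'=='n', pos 8: 'm'!='g'
Differing positions: 3
Hamming distance: 3


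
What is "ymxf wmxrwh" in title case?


Input string: 'ymxf wmxrwh'
Operation: capitalize first letter of each word
Word transformations: 'ymxf'->'Ymxf', 'wmxrwh'->'Wmxrwh'
Result: Ymxf Wmxrwh


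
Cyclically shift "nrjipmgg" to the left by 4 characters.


Input: 'nrjipmgg', shift = 4
Operation: split at index 4 and swap parts
Front part s[0:4] = 'nrji'
Back part s[4:] = 'pmgg'
Rotated = back + front = 'pmgg' + 'nrji'
Result: pmggnrji


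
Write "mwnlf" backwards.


Input string: 'mwnlf'
Operation: reverse character order
Original order: 'm' -> 'w' -> 'n' -> 'l' -> 'f'
Reversed order: 'f' -> 'l' -> 'n' -> 'w' -> 'm'
Result: flnwm


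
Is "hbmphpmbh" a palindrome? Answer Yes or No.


Input string: 'hbmphpmbh'
Reversed: 'hbmphpmbh'
Compare pairs: s[0]='h' vs s[8]='h' (match), s[1]='b' vs s[7]='b' (match), s[2]='m' vs s[6]='m' (match), s[3]='p' vs s[5]='p' (match)
Palindrome: Yes


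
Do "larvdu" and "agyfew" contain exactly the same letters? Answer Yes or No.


String 1: 'larvdu' -> sorted: 'adlruv'
String 2: 'agyfew' -> sorted: 'aefgwy'
Compare sorted forms: 'adlruv' != 'aefgwy'
Anagram: No


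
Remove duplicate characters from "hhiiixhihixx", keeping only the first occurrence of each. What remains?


Input: 'hhiiixhihixx'
Operation: keep first occurrence of each character
Scan: s[0]='h' new -> keep; s[1]='h' seen -> skip; s[2]='i' new -> keep; s[3]='i' seen -> skip; s[4]='i' seen -> skip; s[5]='x' new -> keep; s[6]='h' seen -> skip; s[7]='i' seen -> skip; s[8]='h' seen -> skip; s[9]='i' seen -> skip; s[10]='x' seen -> skip; s[11]='x' seen -> skip
Result: hix


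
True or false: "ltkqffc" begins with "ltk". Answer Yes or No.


Input string: 'ltkqffc'
Prefix to check: 'ltk'
First 3 characters of input: 'ltk'
Match: True
Result: Yes


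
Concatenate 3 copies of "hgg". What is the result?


Input string: 'hgg'
Operation: repeat 3 times
Concatenation: 'hgg' + 'hgg' + 'hgg'
Result: hgghgghgg


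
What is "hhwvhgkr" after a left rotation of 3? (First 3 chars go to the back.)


Input: 'hhwvhgkr', shift = 3
Operation: split at index 3 and swap parts
Front part s[0:3] = 'hhw'
Back part s[3:] = 'vhgkr'
Rotated = back + front = 'vhgkr' + 'hhw'
Result: vhgkrhhw


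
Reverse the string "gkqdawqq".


Input string: 'gkqdawqq'
Operation: reverse character order
Original order: 'g' -> 'k' -> 'q' -> 'd' -> 'a' -> 'w' -> 'q' -> 'q'
Reversed order: 'q' -> 'q' -> 'w' -> 'a' -> 'd' -> 'q' -> 'k' -> 'g'
Result: qqwadqkg


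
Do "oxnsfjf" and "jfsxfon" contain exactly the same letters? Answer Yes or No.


String 1: 'oxnsfjf' -> sorted: 'ffjnosx'
String 2: 'jfsxfon' -> sorted: 'ffjnosx'
Compare sorted forms: 'ffjnosx' == 'ffjnosx'
Anagram: Yes


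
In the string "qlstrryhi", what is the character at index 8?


Input string: 'qlstrryhi'
Operation: get character at index 8
Index mapping: s[0]='q', s[1]='l', s[2]='s', s[3]='t', s[4]='r', s[5]='r', s[6]='y', s[7]='h', s[8]='i'
Result: 'i'


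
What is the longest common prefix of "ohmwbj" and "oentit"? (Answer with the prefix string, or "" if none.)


String 1: 'ohmwbj'
String 2: 'oentit'
Compare position by position:
pos 0: 'o' vs 'o' match
pos 1: 'h' vs 'e' differ -> stop
Longest common prefix: "o" (length 1)


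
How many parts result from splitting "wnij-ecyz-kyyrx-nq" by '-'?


Input string: 'wnij-ecyz-kyyrx-nq'
Delimiter: '-'
Split result: 'wnij', 'ecyz', 'kyyrx', 'nq'
Number of parts: 4


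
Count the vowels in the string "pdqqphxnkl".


Input string: 'pdqqphxnkl'
Operation: count vowels (a, e, i, o, u)
Scan: s[0]='p', s[1]='d', s[2]='q', s[3]='q', s[4]='p', s[5]='h', s[6]='x', s[7]='n', s[8]='k', s[9]='l'
Vowels found: 0
Result: 0


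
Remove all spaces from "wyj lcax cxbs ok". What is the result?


Input string: 'wyj lcax cxbs ok'
Operation: remove all spaces
Words: 'wyj', 'lcax', 'cxbs', 'ok'
Join without spaces: wyjlcaxcxbsok


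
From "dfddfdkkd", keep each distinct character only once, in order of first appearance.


Input: 'dfddfdkkd'
Operation: keep first occurrence of each character
Scan: s[0]='d' new -> keep; s[1]='f' new -> keep; s[2]='d' seen -> skip; s[3]='d' seen -> skip; s[4]='f' seen -> skip; s[5]='d' seen -> skip; s[6]='k' new -> keep; s[7]='k' seen -> skip; s[8]='d' seen -> skip
Result: dfk


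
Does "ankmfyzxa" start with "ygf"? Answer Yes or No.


Input string: 'ankmfyzxa'
Prefix to check: 'ygf'
First 3 characters of input: 'ank'
Match: False
Result: No


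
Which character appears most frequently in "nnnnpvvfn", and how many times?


Input: 'nnnnpvvfn'
Operation: tally each character
Counts: 'f':1, 'n':5, 'p':1, 'v':2
Maximum: 'n' appears 5 times


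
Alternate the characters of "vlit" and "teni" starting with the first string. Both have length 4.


String 1: 'vlit'
String 2: 'teni'
Operation: alternate characters
Pairs: 'v'+'t', 'l'+'e', 'i'+'n', 't'+'i'
Result: vtleinti


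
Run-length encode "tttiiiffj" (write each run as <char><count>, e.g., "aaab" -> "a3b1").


Input: 'tttiiiffj'
Operation: identify consecutive runs
Runs: 'ttt' -> t3, 'iii' -> i3, 'ff' -> f2, 'j' -> j1
Encoded: t3i3f2j1


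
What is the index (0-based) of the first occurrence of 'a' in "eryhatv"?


Input string: 'eryhatv'
Target: 'a'
Scanning left to right: s[0]='e', s[1]='r', s[2]='y', s[3]='h', s[4]='a'
First match at index: 4


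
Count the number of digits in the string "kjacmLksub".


Input string: 'kjacmLksub'
Operation: count digit characters (0-9)
Scan: 'k', 'j', 'a', 'c', 'm', 'L', 'k', 's', 'u', 'b'
Digits found: 0
Result: 0


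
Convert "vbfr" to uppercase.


Input string: 'vbfr'
Operation: convert each letter to uppercase
Mapping: 'v'->'V', 'b'->'B', 'f'->'F', 'r'->'R'
Result: VBFR


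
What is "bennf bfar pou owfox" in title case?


Input string: 'bennf bfar pou owfox'
Operation: capitalize first letter of each word
Word transformations: 'bennf'->'Bennf', 'bfar'->'Bfar', 'pou'->'Pou', 'owfox'->'Owfox'
Result: Bennf Bfar Pou Owfox


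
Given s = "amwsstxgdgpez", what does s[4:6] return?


Input string: 'amwsstxgdgpez'
Operation: slice [4:6]
Extract characters: s[4]='s', s[5]='t'
Result: st


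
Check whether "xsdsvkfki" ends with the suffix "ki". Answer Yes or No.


Input string: 'xsdsvkfki'
Suffix to check: 'ki'
Last 2 characters of input: 'ki'
Match: True
Result: Yes


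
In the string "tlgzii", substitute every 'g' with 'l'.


Input string: 'tlgzii'
Operation: replace 'g' with 'l'
Positions of 'g': 2
After replacement: tllzii


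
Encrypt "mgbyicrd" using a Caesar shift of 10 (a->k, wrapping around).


Input: 'mgbyicrd', shift = 10
Operation: for each letter, (position + 10) mod 26
Mapping: 'm'(12+10=22)->'w', 'g'(6+10=16)->'q', 'b'(1+10=11)->'l', 'y'(24+10=34, 34 mod 26=8)->'i', 'i'(8+10=18)->'s', 'c'(2+10=12)->'m', 'r'(17+10=27, 27 mod 26=1)->'b', 'd'(3+10=13)->'n'
Result: wqlismbn


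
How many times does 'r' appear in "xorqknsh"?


Input string: 'xorqknsh'
Target character: 'r'
Scan each position: s[2]='r'
Matches found at indices: 2
Total: 1


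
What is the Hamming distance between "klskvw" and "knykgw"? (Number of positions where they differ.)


String 1: 'klskvw'
String 2: 'knykgw'
Compare each position: pos 0: 'k'=='k', pos 1: 'l'!='n', pos 2: 's'!='y', pos 3: 'k'=='k', pos 4: 'v'!='g', pos 5: 'w'=='w'
Differing positions: 3
Hamming distance: 3


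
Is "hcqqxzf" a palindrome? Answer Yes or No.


Input string: 'hcqqxzf'
Reversed: 'fzxqqch'
Compare pairs: s[0]='h' vs s[6]='f' (mismatch), s[1]='c' vs s[5]='z' (mismatch), s[2]='q' vs s[4]='x' (mismatch)
Palindrome: No


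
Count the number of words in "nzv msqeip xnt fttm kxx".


Input string: 'nzv msqeip xnt fttm kxx'
Operation: split by spaces
Words found: 'nzv', 'msqeip', 'xnt', 'fttm', 'kxx'
Word count: 5


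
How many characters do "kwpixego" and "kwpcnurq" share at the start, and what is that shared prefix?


String 1: 'kwpixego'
String 2: 'kwpcnurq'
Compare position by position:
pos 0: 'k' vs 'k' match
pos 1: 'w' vs 'w' match
pos 2: 'p' vs 'p' match
pos 3: 'i' vs 'c' differ -> stop
Longest common prefix: "kwp" (length 3)


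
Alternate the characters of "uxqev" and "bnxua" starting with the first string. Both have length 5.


String 1: 'uxqev'
String 2: 'bnxua'
Operation: alternate characters
Pairs: 'u'+'b', 'x'+'n', 'q'+'x', 'e'+'u', 'v'+'a'
Result: ubxnqxeuva


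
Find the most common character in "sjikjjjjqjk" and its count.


Input: 'sjikjjjjqjk'
Operation: tally each character
Counts: 'i':1, 'j':6, 'k':2, 'q':1, 's':1
Maximum: 'j' appears 6 times


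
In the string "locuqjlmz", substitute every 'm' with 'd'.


Input string: 'locuqjlmz'
Operation: replace 'm' with 'd'
Positions of 'm': 7
After replacement: locuqjldz


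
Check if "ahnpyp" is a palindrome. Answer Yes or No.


Input string: 'ahnpyp'
Reversed: 'pypnha'
Compare pairs: s[0]='a' vs s[5]='p' (mismatch), s[1]='h' vs s[4]='y' (mismatch), s[2]='n' vs s[3]='p' (mismatch)
Palindrome: No


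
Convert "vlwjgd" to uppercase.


Input string: 'vlwjgd'
Operation: convert each letter to uppercase
Mapping: 'v'->'V', 'l'->'L', 'w'->'W', 'j'->'J', 'g'->'G', 'd'->'D'
Result: VLWJGD


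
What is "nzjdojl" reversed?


Input string: 'nzjdojl'
Operation: reverse character order
Original order: 'n' -> 'z' -> 'j' -> 'd' -> 'o' -> 'j' -> 'l'
Reversed order: 'l' -> 'j' -> 'o' -> 'd' -> 'j' -> 'z' -> 'n'
Result: ljodjzn


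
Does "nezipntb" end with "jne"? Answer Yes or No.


Input string: 'nezipntb'
Suffix to check: 'jne'
Last 3 characters of input: 'ntb'
Match: False
Result: No


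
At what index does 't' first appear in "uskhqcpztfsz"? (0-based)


Input string: 'uskhqcpztfsz'
Target: 't'
Scanning left to right: s[0]='u', s[1]='s', s[2]='k', s[3]='h', s[4]='q', s[5]='c', s[6]='p', s[7]='z', s[8]='t'
First match at index: 8


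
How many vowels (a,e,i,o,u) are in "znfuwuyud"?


Input string: 'znfuwuyud'
Operation: count vowels (a, e, i, o, u)
Scan: s[0]='z', s[1]='n', s[2]='f', s[3]='u' (vowel), s[4]='w', s[5]='u' (vowel), s[6]='y', s[7]='u' (vowel), s[8]='d'
Vowels found: 3
Result: 3


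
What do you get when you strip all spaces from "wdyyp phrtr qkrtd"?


Input string: 'wdyyp phrtr qkrtd'
Operation: remove all spaces
Words: 'wdyyp', 'phrtr', 'qkrtd'
Join without spaces: wdyypphrtrqkrtd


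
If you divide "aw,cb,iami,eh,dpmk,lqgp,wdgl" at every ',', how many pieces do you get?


Input string: 'aw,cb,iami,eh,dpmk,lqgp,wdgl'
Delimiter: ','
Split result: 'aw', 'cb', 'iami', 'eh', 'dpmk', 'lqgp', 'wdgl'
Number of parts: 7


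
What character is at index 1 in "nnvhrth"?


Input string: 'nnvhrth'
Operation: get character at index 1
Index mapping: s[0]='n', s[1]='n'
Result: 'n'


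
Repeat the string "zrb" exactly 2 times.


Input string: 'zrb'
Operation: repeat 2 times
Concatenation: 'zrb' + 'zrb'
Result: zrbzrb


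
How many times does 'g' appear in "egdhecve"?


Input string: 'egdhecve'
Target character: 'g'
Scan each position: s[1]='g'
Matches found at indices: 1
Total: 1


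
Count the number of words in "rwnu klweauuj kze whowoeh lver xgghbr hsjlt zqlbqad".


Input string: 'rwnu klweauuj kze whowoeh lver xgghbr hsjlt zqlbqad'
Operation: split by spaces
Words found: 'rwnu', 'klweauuj', 'kze', 'whowoeh', 'lver', 'xgghbr', 'hsjlt', 'zqlbqad'
Word count: 8


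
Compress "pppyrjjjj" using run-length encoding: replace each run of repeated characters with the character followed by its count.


Input: 'pppyrjjjj'
Operation: identify consecutive runs
Runs: 'ppp' -> p3, 'y' -> y1, 'r' -> r1, 'jjjj' -> j4
Encoded: p3y1r1j4


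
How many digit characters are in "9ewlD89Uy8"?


Input string: '9ewlD89Uy8'
Operation: count digit characters (0-9)
Scan: '9'(digit), 'e', 'w', 'l', 'D', '8'(digit), '9'(digit), 'U', 'y', '8'(digit)
Digits found: 4
Result: 4


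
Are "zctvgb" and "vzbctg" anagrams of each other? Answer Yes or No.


String 1: 'zctvgb' -> sorted: 'bcgtvz'
String 2: 'vzbctg' -> sorted: 'bcgtvz'
Compare sorted forms: 'bcgtvz' == 'bcgtvz'
Anagram: Yes


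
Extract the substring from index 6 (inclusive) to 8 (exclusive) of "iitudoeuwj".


Input string: 'iitudoeuwj'
Operation: slice [6:8]
Extract characters: s[6]='e', s[7]='u'
Result: eu


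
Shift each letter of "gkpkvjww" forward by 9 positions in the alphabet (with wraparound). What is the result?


Input: 'gkpkvjww', shift = 9
Operation: for each letter, (position + 9) mod 26
Mapping: 'g'(6+9=15)->'p', 'k'(10+9=19)->'t', 'p'(15+9=24)->'y', 'k'(10+9=19)->'t', 'v'(21+9=30, 30 mod 26=4)->'e', 'j'(9+9=18)->'s', 'w'(22+9=31, 31 mod 26=5)->'f', 'w'(22+9=31, 31 mod 26=5)->'f'
Result: ptytesff


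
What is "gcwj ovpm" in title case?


Input string: 'gcwj ovpm'
Operation: capitalize first letter of each word
Word transformations: 'gcwj'->'Gcwj', 'ovpm'->'Ovpm'
Result: Gcwj Ovpm


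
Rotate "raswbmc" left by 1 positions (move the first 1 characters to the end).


Input: 'raswbmc', shift = 1
Operation: split at index 1 and swap parts
Front part s[0:1] = 'r'
Back part s[1:] = 'aswbmc'
Rotated = back + front = 'aswbmc' + 'r'
Result: aswbmcr


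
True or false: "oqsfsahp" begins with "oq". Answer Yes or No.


Input string: 'oqsfsahp'
Prefix to check: 'oq'
First 2 characters of input: 'oq'
Match: True
Result: Yes


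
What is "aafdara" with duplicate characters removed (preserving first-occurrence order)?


Input: 'aafdara'
Operation: keep first occurrence of each character
Scan: s[0]='a' new -> keep; s[1]='a' seen -> skip; s[2]='f' new -> keep; s[3]='d' new -> keep; s[4]='a' seen -> skip; s[5]='r' new -> keep; s[6]='a' seen -> skip
Result: afdr


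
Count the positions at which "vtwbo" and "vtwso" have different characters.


String 1: 'vtwbo'
String 2: 'vtwso'
Compare each position: pos 0: 'v'=='v', pos 1: 't'=='t', pos 2: 'w'=='w', pos 3: 'b'!='s', pos 4: 'o'=='o'
Differing positions: 1
Hamming distance: 1


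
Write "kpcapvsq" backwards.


Input string: 'kpcapvsq'
Operation: reverse character order
Original order: 'k' -> 'p' -> 'c' -> 'a' -> 'p' -> 'v' -> 's' -> 'q'
Reversed order: 'q' -> 's' -> 'v' -> 'p' -> 'a' -> 'c' -> 'p' -> 'k'
Result: qsvpacpk


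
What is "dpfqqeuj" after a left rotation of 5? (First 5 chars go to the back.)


Input: 'dpfqqeuj', shift = 5
Operation: split at index 5 and swap parts
Front part s[0:5] = 'dpfqq'
Back part s[5:] = 'euj'
Rotated = back + front = 'euj' + 'dpfqq'
Result: eujdpfqq


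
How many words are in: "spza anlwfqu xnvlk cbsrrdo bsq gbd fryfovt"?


Input string: 'spza anlwfqu xnvlk cbsrrdo bsq gbd fryfovt'
Operation: split by spaces
Words found: 'spza', 'anlwfqu', 'xnvlk', 'cbsrrdo', 'bsq', 'gbd', 'fryfovt'
Word count: 7


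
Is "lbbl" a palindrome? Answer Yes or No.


Input string: 'lbbl'
Reversed: 'lbbl'
Compare pairs: s[0]='l' vs s[3]='l' (match), s[1]='b' vs s[2]='b' (match)
Palindrome: Yes


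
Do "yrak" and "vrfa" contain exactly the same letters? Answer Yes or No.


String 1: 'yrak' -> sorted: 'akry'
String 2: 'vrfa' -> sorted: 'afrv'
Compare sorted forms: 'akry' != 'afrv'
Anagram: No


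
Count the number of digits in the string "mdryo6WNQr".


Input string: 'mdryo6WNQr'
Operation: count digit characters (0-9)
Scan: 'm', 'd', 'r', 'y', 'o', '6'(digit), 'W', 'N', 'Q', 'r'
Digits found: 1
Result: 1


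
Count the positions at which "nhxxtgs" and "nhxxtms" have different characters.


String 1: 'nhxxtgs'
String 2: 'nhxxtms'
Compare each position: pos 0: 'n'=='n', pos 1: 'h'=='h', pos 2: 'x'=='x', pos 3: 'x'=='x', pos 4: 't'=='t', pos 5: 'g'!='m', pos 6: 's'=='s'
Differing positions: 1
Hamming distance: 1


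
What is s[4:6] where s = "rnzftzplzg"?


Input string: 'rnzftzplzg'
Operation: slice [4:6]
Extract characters: s[4]='t', s[5]='z'
Result: tz


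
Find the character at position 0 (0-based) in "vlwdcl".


Input string: 'vlwdcl'
Operation: get character at index 0
Index mapping: s[0]='v'
Result: 'v'


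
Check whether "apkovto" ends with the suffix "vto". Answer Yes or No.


Input string: 'apkovto'
Suffix to check: 'vto'
Last 3 characters of input: 'vto'
Match: True
Result: Yes


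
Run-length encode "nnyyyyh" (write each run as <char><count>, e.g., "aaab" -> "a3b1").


Input: 'nnyyyyh'
Operation: identify consecutive runs
Runs: 'nn' -> n2, 'yyyy' -> y4, 'h' -> h1
Encoded: n2y4h1


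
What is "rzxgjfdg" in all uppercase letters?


Input string: 'rzxgjfdg'
Operation: convert each letter to uppercase
Mapping: 'r'->'R', 'z'->'Z', 'x'->'X', 'g'->'G', 'j'->'J', 'f'->'F', 'd'->'D', 'g'->'G'
Result: RZXGJFDG


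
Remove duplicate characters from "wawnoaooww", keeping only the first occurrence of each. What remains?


Input: 'wawnoaooww'
Operation: keep first occurrence of each character
Scan: s[0]='w' new -> keep; s[1]='a' new -> keep; s[2]='w' seen -> skip; s[3]='n' new -> keep; s[4]='o' new -> keep; s[5]='a' seen -> skip; s[6]='o' seen -> skip; s[7]='o' seen -> skip; s[8]='w' seen -> skip; s[9]='w' seen -> skip
Result: wano


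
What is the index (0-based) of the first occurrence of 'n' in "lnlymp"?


Input string: 'lnlymp'
Target: 'n'
Scanning left to right: s[0]='l', s[1]='n'
First match at index: 1


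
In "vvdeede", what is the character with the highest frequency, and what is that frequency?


Input: 'vvdeede'
Operation: tally each character
Counts: 'd':2, 'e':3, 'v':2
Maximum: 'e' appears 3 times


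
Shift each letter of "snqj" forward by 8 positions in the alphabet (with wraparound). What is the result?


Input: 'snqj', shift = 8
Operation: for each letter, (position + 8) mod 26
Mapping: 's'(18+8=26, 26 mod 26=0)->'a', 'n'(13+8=21)->'v', 'q'(16+8=24)->'y', 'j'(9+8=17)->'r'
Result: avyr


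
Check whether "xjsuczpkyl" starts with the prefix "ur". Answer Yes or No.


Input string: 'xjsuczpkyl'
Prefix to check: 'ur'
First 2 characters of input: 'xj'
Match: False
Result: No


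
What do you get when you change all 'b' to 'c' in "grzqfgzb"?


Input string: 'grzqfgzb'
Operation: replace 'b' with 'c'
Positions of 'b': 7
After replacement: grzqfgzc


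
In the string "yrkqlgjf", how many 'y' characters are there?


Input string: 'yrkqlgjf'
Target character: 'y'
Scan each position: s[0]='y'
Matches found at indices: 0
Total: 1


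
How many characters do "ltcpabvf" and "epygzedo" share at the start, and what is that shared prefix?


String 1: 'ltcpabvf'
String 2: 'epygzedo'
Compare position by position:
pos 0: 'l' vs 'e' differ -> stop
Longest common prefix: "" (length 0)


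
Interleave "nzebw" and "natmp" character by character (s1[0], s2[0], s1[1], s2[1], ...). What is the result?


String 1: 'nzebw'
String 2: 'natmp'
Operation: alternate characters
Pairs: 'n'+'n', 'z'+'a', 'e'+'t', 'b'+'m', 'w'+'p'
Result: nnzaetbmwp


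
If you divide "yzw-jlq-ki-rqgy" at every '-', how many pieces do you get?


Input string: 'yzw-jlq-ki-rqgy'
Delimiter: '-'
Split result: 'yzw', 'jlq', 'ki', 'rqgy'
Number of parts: 4


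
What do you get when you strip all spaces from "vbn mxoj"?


Input string: 'vbn mxoj'
Operation: remove all spaces
Words: 'vbn', 'mxoj'
Join without spaces: vbnmxoj


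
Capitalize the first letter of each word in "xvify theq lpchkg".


Input string: 'xvify theq lpchkg'
Operation: capitalize first letter of each word
Word transformations: 'xvify'->'Xvify', 'theq'->'Theq', 'lpchkg'->'Lpchkg'
Result: Xvify Theq Lpchkg


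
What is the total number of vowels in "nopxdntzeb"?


Input string: 'nopxdntzeb'
Operation: count vowels (a, e, i, o, u)
Scan: s[0]='n', s[1]='o' (vowel), s[2]='p', s[3]='x', s[4]='d', s[5]='n', s[6]='t', s[7]='z', s[8]='e' (vowel), s[9]='b'
Vowels found: 2
Result: 2


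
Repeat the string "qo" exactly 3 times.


Input string: 'qo'
Operation: repeat 3 times
Concatenation: 'qo' + 'qo' + 'qo'
Result: qoqoqo


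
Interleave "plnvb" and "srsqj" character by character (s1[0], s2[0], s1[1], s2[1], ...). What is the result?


String 1: 'plnvb'
String 2: 'srsqj'
Operation: alternate characters
Pairs: 'p'+'s', 'l'+'r', 'n'+'s', 'v'+'q', 'b'+'j'
Result: pslrnsvqbj


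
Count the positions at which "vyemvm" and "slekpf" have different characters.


String 1: 'vyemvm'
String 2: 'slekpf'
Compare each position: pos 0: 'v'!='s', pos 1: 'y'!='l', pos 2: 'e'=='e', pos 3: 'm'!='k', pos 4: 'v'!='p', pos 5: 'm'!='f'
Differing positions: 5
Hamming distance: 5


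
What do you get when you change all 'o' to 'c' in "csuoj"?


Input string: 'csuoj'
Operation: replace 'o' with 'c'
Positions of 'o': 3
After replacement: csucj


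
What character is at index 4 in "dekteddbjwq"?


Input string: 'dekteddbjwq'
Operation: get character at index 4
Index mapping: s[0]='d', s[1]='e', s[2]='k', s[3]='t', s[4]='e'
Result: 'e'


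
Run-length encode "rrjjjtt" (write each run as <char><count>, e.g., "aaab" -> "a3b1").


Input: 'rrjjjtt'
Operation: identify consecutive runs
Runs: 'rr' -> r2, 'jjj' -> j3, 'tt' -> t2
Encoded: r2j3t2


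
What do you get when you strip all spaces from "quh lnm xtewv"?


Input string: 'quh lnm xtewv'
Operation: remove all spaces
Words: 'quh', 'lnm', 'xtewv'
Join without spaces: quhlnmxtewv


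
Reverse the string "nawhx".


Input string: 'nawhx'
Operation: reverse character order
Original order: 'n' -> 'a' -> 'w' -> 'h' -> 'x'
Reversed order: 'x' -> 'h' -> 'w' -> 'a' -> 'n'
Result: xhwan


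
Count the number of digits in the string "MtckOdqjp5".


Input string: 'MtckOdqjp5'
Operation: count digit characters (0-9)
Scan: 'M', 't', 'c', 'k', 'O', 'd', 'q', 'j', 'p', '5'(digit)
Digits found: 1
Result: 1


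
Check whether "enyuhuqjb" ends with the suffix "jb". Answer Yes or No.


Input string: 'enyuhuqjb'
Suffix to check: 'jb'
Last 2 characters of input: 'jb'
Match: True
Result: Yes


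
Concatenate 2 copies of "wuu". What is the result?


Input string: 'wuu'
Operation: repeat 2 times
Concatenation: 'wuu' + 'wuu'
Result: wuuwuu


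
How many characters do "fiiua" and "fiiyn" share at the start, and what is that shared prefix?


String 1: 'fiiua'
String 2: 'fiiyn'
Compare position by position:
pos 0: 'f' vs 'f' match
pos 1: 'i' vs 'i' match
pos 2: 'i' vs 'i' match
pos 3: 'u' vs 'y' differ -> stop
Longest common prefix: "fii" (length 3)


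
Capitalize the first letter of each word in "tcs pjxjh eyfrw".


Input string: 'tcs pjxjh eyfrw'
Operation: capitalize first letter of each word
Word transformations: 'tcs'->'Tcs', 'pjxjh'->'Pjxjh', 'eyfrw'->'Eyfrw'
Result: Tcs Pjxjh Eyfrw


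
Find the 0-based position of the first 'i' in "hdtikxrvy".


Input string: 'hdtikxrvy'
Target: 'i'
Scanning left to right: s[0]='h', s[1]='d', s[2]='t', s[3]='i'
First match at index: 3


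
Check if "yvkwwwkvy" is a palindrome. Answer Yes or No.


Input string: 'yvkwwwkvy'
Reversed: 'yvkwwwkvy'
Compare pairs: s[0]='y' vs s[8]='y' (match), s[1]='v' vs s[7]='v' (match), s[2]='k' vs s[6]='k' (match), s[3]='w' vs s[5]='w' (match)
Palindrome: Yes


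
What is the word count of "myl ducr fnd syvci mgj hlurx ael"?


Input string: 'myl ducr fnd syvci mgj hlurx ael'
Operation: split by spaces
Words found: 'myl', 'ducr', 'fnd', 'syvci', 'mgj', 'hlurx', 'ael'
Word count: 7


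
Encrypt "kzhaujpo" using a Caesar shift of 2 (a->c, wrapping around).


Input: 'kzhaujpo', shift = 2
Operation: for each letter, (position + 2) mod 26
Mapping: 'k'(10+2=12)->'m', 'z'(25+2=27, 27 mod 26=1)->'b', 'h'(7+2=9)->'j', 'a'(0+2=2)->'c', 'u'(20+2=22)->'w', 'j'(9+2=11)->'l', 'p'(15+2=17)->'r', 'o'(14+2=16)->'q'
Result: mbjcwlrq


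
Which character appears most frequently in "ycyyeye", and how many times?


Input: 'ycyyeye'
Operation: tally each character
Counts: 'c':1, 'e':2, 'y':4
Maximum: 'y' appears 4 times


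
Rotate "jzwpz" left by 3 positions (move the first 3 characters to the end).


Input: 'jzwpz', shift = 3
Operation: split at index 3 and swap parts
Front part s[0:3] = 'jzw'
Back part s[3:] = 'pz'
Rotated = back + front = 'pz' + 'jzw'
Result: pzjzw


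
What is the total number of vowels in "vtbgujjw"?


Input string: 'vtbgujjw'
Operation: count vowels (a, e, i, o, u)
Scan: s[0]='v', s[1]='t', s[2]='b', s[3]='g', s[4]='u' (vowel), s[5]='j', s[6]='j', s[7]='w'
Vowels found: 1
Result: 1


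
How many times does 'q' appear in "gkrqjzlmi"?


Input string: 'gkrqjzlmi'
Target character: 'q'
Scan each position: s[3]='q'
Matches found at indices: 3
Total: 1


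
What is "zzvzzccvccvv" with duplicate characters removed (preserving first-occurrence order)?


Input: 'zzvzzccvccvv'
Operation: keep first occurrence of each character
Scan: s[0]='z' new -> keep; s[1]='z' seen -> skip; s[2]='v' new -> keep; s[3]='z' seen -> skip; s[4]='z' seen -> skip; s[5]='c' new -> keep; s[6]='c' seen -> skip; s[7]='v' seen -> skip; s[8]='c' seen -> skip; s[9]='c' seen -> skip; s[10]='v' seen -> skip; s[11]='v' seen -> skip
Result: zvc


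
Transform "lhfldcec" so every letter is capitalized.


Input string: 'lhfldcec'
Operation: convert each letter to uppercase
Mapping: 'l'->'L', 'h'->'H', 'f'->'F', 'l'->'L', 'd'->'D', 'c'->'C', 'e'->'E', 'c'->'C'
Result: LHFLDCEC


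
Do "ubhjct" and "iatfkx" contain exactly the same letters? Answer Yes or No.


String 1: 'ubhjct' -> sorted: 'bchjtu'
String 2: 'iatfkx' -> sorted: 'afiktx'
Compare sorted forms: 'bchjtu' != 'afiktx'
Anagram: No


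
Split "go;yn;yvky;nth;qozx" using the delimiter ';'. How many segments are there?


Input string: 'go;yn;yvky;nth;qozx'
Delimiter: ';'
Split result: 'go', 'yn', 'yvky', 'nth', 'qozx'
Number of parts: 5


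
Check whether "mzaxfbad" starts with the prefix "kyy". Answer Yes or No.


Input string: 'mzaxfbad'
Prefix to check: 'kyy'
First 3 characters of input: 'mza'
Match: False
Result: No


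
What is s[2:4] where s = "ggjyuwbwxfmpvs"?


Input string: 'ggjyuwbwxfmpvs'
Operation: slice [2:4]
Extract characters: s[2]='j', s[3]='y'
Result: jy


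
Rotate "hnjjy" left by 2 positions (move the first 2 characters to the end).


Input: 'hnjjy', shift = 2
Operation: split at index 2 and swap parts
Front part s[0:2] = 'hn'
Back part s[2:] = 'jjy'
Rotated = back + front = 'jjy' + 'hn'
Result: jjyhn


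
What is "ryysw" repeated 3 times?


Input string: 'ryysw'
Operation: repeat 3 times
Concatenation: 'ryysw' + 'ryysw' + 'ryysw'
Result: ryyswryyswryysw


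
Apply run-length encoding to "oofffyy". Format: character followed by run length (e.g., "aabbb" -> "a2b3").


Input: 'oofffyy'
Operation: identify consecutive runs
Runs: 'oo' -> o2, 'fff' -> f3, 'yy' -> y2
Encoded: o2f3y2


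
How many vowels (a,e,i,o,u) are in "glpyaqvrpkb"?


Input string: 'glpyaqvrpkb'
Operation: count vowels (a, e, i, o, u)
Scan: s[0]='g', s[1]='l', s[2]='p', s[3]='y', s[4]='a' (vowel), s[5]='q', s[6]='v', s[7]='r', s[8]='p', s[9]='k', s[10]='b'
Vowels found: 1
Result: 1


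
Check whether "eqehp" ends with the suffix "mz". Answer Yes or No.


Input string: 'eqehp'
Suffix to check: 'mz'
Last 2 characters of input: 'hp'
Match: False
Result: No


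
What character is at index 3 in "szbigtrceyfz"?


Input string: 'szbigtrceyfz'
Operation: get character at index 3
Index mapping: s[0]='s', s[1]='z', s[2]='b', s[3]='i'
Result: 'i'


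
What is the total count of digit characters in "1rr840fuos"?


Input string: '1rr840fuos'
Operation: count digit characters (0-9)
Scan: '1'(digit), 'r', 'r', '8'(digit), '4'(digit), '0'(digit), 'f', 'u', 'o', 's'
Digits found: 4
Result: 4


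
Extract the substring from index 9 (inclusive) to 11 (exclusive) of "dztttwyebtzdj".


Input string: 'dztttwyebtzdj'
Operation: slice [9:11]
Extract characters: s[9]='t', s[10]='z'
Result: tz


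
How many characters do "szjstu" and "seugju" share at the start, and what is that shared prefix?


String 1: 'szjstu'
String 2: 'seugju'
Compare position by position:
pos 0: 's' vs 's' match
pos 1: 'z' vs 'e' differ -> stop
Longest common prefix: "s" (length 1)


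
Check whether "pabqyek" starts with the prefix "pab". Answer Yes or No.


Input string: 'pabqyek'
Prefix to check: 'pab'
First 3 characters of input: 'pab'
Match: True
Result: Yes


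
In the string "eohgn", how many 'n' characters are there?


Input string: 'eohgn'
Target character: 'n'
Scan each position: s[4]='n'
Matches found at indices: 4
Total: 1


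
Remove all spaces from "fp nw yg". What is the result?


Input string: 'fp nw yg'
Operation: remove all spaces
Words: 'fp', 'nw', 'yg'
Join without spaces: fpnwyg


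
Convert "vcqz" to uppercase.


Input string: 'vcqz'
Operation: convert each letter to uppercase
Mapping: 'v'->'V', 'c'->'C', 'q'->'Q', 'z'->'Z'
Result: VCQZ


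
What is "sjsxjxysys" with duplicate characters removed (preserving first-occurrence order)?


Input: 'sjsxjxysys'
Operation: keep first occurrence of each character
Scan: s[0]='s' new -> keep; s[1]='j' new -> keep; s[2]='s' seen -> skip; s[3]='x' new -> keep; s[4]='j' seen -> skip; s[5]='x' seen -> skip; s[6]='y' new -> keep; s[7]='s' seen -> skip; s[8]='y' seen -> skip; s[9]='s' seen -> skip
Result: sjxy


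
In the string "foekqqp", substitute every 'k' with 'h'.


Input string: 'foekqqp'
Operation: replace 'k' with 'h'
Positions of 'k': 3
After replacement: foehqqp


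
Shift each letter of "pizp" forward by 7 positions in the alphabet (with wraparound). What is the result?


Input: 'pizp', shift = 7
Operation: for each letter, (position + 7) mod 26
Mapping: 'p'(15+7=22)->'w', 'i'(8+7=15)->'p', 'z'(25+7=32, 32 mod 26=6)->'g', 'p'(15+7=22)->'w'
Result: wpgw


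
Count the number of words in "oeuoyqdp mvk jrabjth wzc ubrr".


Input string: 'oeuoyqdp mvk jrabjth wzc ubrr'
Operation: split by spaces
Words found: 'oeuoyqdp', 'mvk', 'jrabjth', 'wzc', 'ubrr'
Word count: 5


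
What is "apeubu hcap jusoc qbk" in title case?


Input string: 'apeubu hcap jusoc qbk'
Operation: capitalize first letter of each word
Word transformations: 'apeubu'->'Apeubu', 'hcap'->'Hcap', 'jusoc'->'Jusoc', 'qbk'->'Qbk'
Result: Apeubu Hcap Jusoc Qbk


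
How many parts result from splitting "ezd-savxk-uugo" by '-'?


Input string: 'ezd-savxk-uugo'
Delimiter: '-'
Split result: 'ezd', 'savxk', 'uugo'
Number of parts: 3


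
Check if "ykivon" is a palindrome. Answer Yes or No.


Input string: 'ykivon'
Reversed: 'noviky'
Compare pairs: s[0]='y' vs s[5]='n' (mismatch), s[1]='k' vs s[4]='o' (mismatch), s[2]='i' vs s[3]='v' (mismatch)
Palindrome: No


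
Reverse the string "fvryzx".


Input string: 'fvryzx'
Operation: reverse character order
Original order: 'f' -> 'v' -> 'r' -> 'y' -> 'z' -> 'x'
Reversed order: 'x' -> 'z' -> 'y' -> 'r' -> 'v' -> 'f'
Result: xzyrvf


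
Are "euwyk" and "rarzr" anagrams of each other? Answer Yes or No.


String 1: 'euwyk' -> sorted: 'ekuwy'
String 2: 'rarzr' -> sorted: 'arrrz'
Compare sorted forms: 'ekuwy' != 'arrrz'
Anagram: No


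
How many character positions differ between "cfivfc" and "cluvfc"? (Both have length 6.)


String 1: 'cfivfc'
String 2: 'cluvfc'
Compare each position: pos 0: 'c'=='c', pos 1: 'f'!='l', pos 2: 'i'!='u', pos 3: 'v'=='v', pos 4: 'f'=='f', pos 5: 'c'=='c'
Differing positions: 2
Hamming distance: 2


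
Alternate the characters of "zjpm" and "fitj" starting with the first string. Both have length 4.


String 1: 'zjpm'
String 2: 'fitj'
Operation: alternate characters
Pairs: 'z'+'f', 'j'+'i', 'p'+'t', 'm'+'j'
Result: zfjiptmj


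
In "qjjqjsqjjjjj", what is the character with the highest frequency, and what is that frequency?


Input: 'qjjqjsqjjjjj'
Operation: tally each character
Counts: 'j':8, 'q':3, 's':1
Maximum: 'j' appears 8 times


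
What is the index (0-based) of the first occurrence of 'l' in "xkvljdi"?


Input string: 'xkvljdi'
Target: 'l'
Scanning left to right: s[0]='x', s[1]='k', s[2]='v', s[3]='l'
First match at index: 3


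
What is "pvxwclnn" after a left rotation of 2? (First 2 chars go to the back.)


Input: 'pvxwclnn', shift = 2
Operation: split at index 2 and swap parts
Front part s[0:2] = 'pv'
Back part s[2:] = 'xwclnn'
Rotated = back + front = 'xwclnn' + 'pv'
Result: xwclnnpv
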